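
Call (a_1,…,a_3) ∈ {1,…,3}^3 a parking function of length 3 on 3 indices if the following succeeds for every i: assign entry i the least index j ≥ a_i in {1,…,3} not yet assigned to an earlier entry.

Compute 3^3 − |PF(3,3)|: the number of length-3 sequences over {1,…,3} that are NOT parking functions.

|PF(3,3)| = (3−3+1)·(3+1)^(3−1) = 1 · 16 = 16 (Pollak)
Check (2,3,3) → sorted (2,3,3): b_1=2>1, not a PF.
Total 27; non-PF = 27−16 = 11

11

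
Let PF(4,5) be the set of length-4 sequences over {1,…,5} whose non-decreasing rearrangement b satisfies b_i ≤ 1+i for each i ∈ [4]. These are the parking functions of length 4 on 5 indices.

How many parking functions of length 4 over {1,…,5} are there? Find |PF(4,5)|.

432

|PF(4,5)| = 2·6^3 = 2·216 = 432 (Konheim–Weiss)
E.g. (1,1,1,4) → sorted (1,1,1,4): b_i ≤ 1+i ∀i, a PF.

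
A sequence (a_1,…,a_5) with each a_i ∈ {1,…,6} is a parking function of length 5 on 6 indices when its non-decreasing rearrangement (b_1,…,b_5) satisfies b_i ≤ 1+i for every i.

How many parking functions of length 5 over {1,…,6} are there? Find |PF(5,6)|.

|PF| = 2·7^4 = 2·2401 = 4802
Check (3,1,6,2,5) → sorted (1,2,3,5,6): b_i ≤ 1+i ∀i, a PF.

4802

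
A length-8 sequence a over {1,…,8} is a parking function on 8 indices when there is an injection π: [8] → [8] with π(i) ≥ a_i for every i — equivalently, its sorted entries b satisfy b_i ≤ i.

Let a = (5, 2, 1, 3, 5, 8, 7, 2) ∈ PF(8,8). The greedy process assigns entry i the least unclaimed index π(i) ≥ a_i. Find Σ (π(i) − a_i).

Σπ = 8·9/2 = 36 (π permutes [8]); Σa = 5+2+1+3+5+8+7+2 = 33; disp = 36−33 = 3.

3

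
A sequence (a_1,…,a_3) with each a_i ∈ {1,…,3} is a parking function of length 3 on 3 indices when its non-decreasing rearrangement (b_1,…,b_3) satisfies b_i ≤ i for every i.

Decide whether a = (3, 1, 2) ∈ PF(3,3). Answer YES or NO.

Order a: b = (1, 2, 3).
  b_1=1 ≤ 1
  b_2=2 ≤ 2
  b_3=3 ≤ 3
All bounds hold ⇒ YES

YES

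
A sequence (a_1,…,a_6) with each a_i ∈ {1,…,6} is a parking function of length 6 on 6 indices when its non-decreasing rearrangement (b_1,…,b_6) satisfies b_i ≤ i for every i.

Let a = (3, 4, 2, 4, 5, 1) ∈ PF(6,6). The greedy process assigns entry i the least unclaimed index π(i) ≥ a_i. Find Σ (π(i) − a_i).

2

Σπ = 6·7/2 = 21 (π permutes [6]); Σa = 3+4+2+4+5+1 = 19; disp = 21−19 = 2.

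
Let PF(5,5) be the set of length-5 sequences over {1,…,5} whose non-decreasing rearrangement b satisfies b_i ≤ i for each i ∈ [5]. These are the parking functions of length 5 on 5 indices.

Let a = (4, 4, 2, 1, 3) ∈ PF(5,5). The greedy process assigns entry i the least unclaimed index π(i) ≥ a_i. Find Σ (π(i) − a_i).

Σπ(i) = 1+…+5 = 15; Σa = 4+4+2+1+3 = 14; disp = 15−14 = 1.

1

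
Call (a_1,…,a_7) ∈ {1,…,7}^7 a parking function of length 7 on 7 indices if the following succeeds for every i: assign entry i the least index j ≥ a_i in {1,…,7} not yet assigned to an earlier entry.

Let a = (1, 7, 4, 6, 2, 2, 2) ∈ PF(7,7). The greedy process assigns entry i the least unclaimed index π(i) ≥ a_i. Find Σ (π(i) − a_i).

Σπ = 28 ({1..7} each once); Σa = 1+7+4+6+2+2+2 = 24; disp = 28−24 = 4.

4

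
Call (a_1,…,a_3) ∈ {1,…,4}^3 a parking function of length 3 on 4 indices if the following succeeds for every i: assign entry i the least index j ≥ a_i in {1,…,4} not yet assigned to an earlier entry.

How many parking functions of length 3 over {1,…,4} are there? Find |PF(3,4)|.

#PF = (4+1−3)·(4+1)^{3−1} = 2 · 25 = 50 [KW]
Check (4,1,2) → sorted (1,2,4): b_i ≤ 1+i ∀i, a PF.

50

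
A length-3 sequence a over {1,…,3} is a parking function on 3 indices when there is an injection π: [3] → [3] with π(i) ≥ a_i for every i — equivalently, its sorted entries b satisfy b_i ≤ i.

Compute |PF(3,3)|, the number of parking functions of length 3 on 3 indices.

16

Count = (3+1−3)·(3+1)^{3−1} = 1×16 = 16
Check (1,2,3) → sorted (1,2,3): b_i ≤ i ∀i, a PF.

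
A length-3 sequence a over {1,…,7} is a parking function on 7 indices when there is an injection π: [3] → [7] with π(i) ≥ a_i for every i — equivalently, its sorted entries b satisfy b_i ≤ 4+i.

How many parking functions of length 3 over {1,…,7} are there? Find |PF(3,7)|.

320

|PF(3,7)| = 5·8^2 = 5×64 = 320
One tuple (3,4,7) → sorted (3,4,7): b_i ≤ 4+i ∀i, a PF.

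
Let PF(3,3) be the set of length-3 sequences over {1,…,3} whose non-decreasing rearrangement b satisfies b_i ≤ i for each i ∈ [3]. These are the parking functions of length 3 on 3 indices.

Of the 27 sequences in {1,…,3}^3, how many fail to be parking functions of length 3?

#PF = (3+1−3)·(3+1)^{3−1} = 1×16 = 16 (Pollak)
Example (2,2,3) → sorted (2,2,3): b_1=2>1, not a PF.
3^3 − 16 = 27 − 16 = 11

11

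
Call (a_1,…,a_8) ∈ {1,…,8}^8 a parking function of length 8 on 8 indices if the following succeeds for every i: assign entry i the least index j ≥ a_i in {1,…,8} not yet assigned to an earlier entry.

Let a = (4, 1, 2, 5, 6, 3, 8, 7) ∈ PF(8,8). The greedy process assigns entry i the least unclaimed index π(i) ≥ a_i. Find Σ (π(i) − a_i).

Σπ = 36 ({1..8} each once); Σa = 4+1+2+5+6+3+8+7 = 36; disp = 36−36 = 0.

0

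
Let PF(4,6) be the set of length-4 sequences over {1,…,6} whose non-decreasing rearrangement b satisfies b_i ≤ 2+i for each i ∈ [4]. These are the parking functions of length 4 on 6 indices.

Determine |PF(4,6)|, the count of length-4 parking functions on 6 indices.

|PF| = (6+1−4)·(6+1)^{4−1} = 3·343 = 1029 (Pollak)
One tuple (3,4,6,1) → sorted (1,3,4,6): b_i ≤ 2+i ∀i, a PF.

1029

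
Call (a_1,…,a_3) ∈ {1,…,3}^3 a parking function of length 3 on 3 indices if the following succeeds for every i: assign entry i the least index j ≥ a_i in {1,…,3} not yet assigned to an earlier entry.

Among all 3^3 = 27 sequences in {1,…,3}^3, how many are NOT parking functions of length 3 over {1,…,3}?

|PF| = 1·4^2 = 1×16 = 16 [KW]
Check (3,1,3) → sorted (1,3,3): b_2=3>2, not a PF.
Total 27; non-PF = 27−16 = 11

11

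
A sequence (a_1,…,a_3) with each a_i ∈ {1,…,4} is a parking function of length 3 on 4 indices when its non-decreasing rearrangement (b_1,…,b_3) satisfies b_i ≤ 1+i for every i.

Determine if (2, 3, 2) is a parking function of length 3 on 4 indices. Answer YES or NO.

YES

Sorted: b = (2, 2, 3).
  b_1=2 ≤ 2
  b_2=2 ≤ 3
  b_3=3 ≤ 4
All bounds hold ⇒ YES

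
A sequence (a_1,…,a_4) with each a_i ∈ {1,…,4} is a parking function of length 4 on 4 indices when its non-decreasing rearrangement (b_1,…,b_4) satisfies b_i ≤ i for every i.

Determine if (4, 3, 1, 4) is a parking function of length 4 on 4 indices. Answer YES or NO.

NO

Order a: b = (1, 3, 4, 4).
  b_1=1 ≤ 1
  b_2=3 > 2
  fails at i=2 ⇒ NO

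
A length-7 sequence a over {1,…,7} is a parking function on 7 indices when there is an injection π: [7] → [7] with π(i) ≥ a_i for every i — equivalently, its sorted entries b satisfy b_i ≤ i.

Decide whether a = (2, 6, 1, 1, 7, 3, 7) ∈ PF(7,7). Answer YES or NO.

Rearranged: b = (1, 1, 2, 3, 6, 7, 7).
  b_1=1 ≤ 1
  b_2=1 ≤ 2
  b_3=2 ≤ 3
  b_4=3 ≤ 4
  b_5=6 > 5
  fails at i=5 ⇒ NO

NO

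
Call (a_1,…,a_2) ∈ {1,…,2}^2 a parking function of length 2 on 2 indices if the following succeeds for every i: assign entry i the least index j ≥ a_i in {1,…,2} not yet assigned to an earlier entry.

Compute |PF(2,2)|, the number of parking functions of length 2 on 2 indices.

3

|PF| = (3−2)·3^(2−1) = 1·3 = 3 [KW]
E.g. (2,1) → sorted (1,2): b_i ≤ i ∀i, a PF.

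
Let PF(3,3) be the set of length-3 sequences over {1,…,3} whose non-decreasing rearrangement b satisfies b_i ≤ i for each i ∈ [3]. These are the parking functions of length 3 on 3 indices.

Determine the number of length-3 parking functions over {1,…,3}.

16

|PF(3,3)| = (3+1−3)·(3+1)^{3−1} = 1 · 16 = 16 [KW]
One tuple (1,2,3) → sorted (1,2,3): b_i ≤ i ∀i, a PF.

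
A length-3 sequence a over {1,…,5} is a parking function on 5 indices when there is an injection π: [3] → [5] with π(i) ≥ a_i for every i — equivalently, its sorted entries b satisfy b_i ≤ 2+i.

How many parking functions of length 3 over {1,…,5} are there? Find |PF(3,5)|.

108

#PF = 3·6^2 = 3·36 = 108 (Pollak)
E.g. (3,3,1) → sorted (1,3,3): b_i ≤ 2+i ∀i, a PF.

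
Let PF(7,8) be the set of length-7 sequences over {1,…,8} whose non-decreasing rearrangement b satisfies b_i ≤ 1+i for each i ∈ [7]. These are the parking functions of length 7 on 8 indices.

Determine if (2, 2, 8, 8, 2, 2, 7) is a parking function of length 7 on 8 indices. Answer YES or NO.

Sorted: b = (2, 2, 2, 2, 7, 8, 8).
  b_1=2 ≤ 2
  b_2=2 ≤ 3
  b_3=2 ≤ 4
  b_4=2 ≤ 5
  b_5=7 > 6
  fails at i=5 ⇒ NO

NO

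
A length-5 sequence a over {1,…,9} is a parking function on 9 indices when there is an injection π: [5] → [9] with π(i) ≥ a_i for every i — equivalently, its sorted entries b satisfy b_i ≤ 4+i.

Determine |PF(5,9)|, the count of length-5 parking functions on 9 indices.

50000

|PF(5,9)| = (9−5+1)·(9+1)^(5−1) = 5 · 10000 = 50000 [KW]
E.g. (1,9,3,3,2) → sorted (1,2,3,3,9): b_i ≤ 4+i ∀i, a PF.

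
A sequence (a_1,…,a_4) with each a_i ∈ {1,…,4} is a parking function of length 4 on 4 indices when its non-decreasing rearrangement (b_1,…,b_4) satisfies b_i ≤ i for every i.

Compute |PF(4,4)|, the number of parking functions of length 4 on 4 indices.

125

#PF = (4+1−4)·(4+1)^{4−1} = 1 · 125 = 125
Check (2,2,3,1) → sorted (1,2,2,3): b_i ≤ i ∀i, a PF.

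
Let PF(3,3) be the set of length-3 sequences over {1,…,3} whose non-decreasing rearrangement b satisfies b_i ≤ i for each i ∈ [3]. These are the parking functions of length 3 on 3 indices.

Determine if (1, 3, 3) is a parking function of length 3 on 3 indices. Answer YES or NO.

Sorted: b = (1, 3, 3).
  b_1=1 ≤ 1
  b_2=3 > 2
  fails at i=2 ⇒ NO

NO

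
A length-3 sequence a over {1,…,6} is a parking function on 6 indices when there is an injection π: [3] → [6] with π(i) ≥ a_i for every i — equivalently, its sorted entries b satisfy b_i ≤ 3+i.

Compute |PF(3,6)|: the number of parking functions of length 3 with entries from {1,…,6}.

196

|PF| = (6+1−3)·(6+1)^{3−1} = 4 · 49 = 196 [KW]
Check (4,5,4) → sorted (4,4,5): b_i ≤ 3+i ∀i, a PF.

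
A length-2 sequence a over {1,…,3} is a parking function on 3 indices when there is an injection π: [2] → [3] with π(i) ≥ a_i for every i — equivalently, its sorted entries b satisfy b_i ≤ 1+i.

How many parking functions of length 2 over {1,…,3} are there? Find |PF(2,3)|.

|PF(2,3)| = (3+1−2)·(3+1)^{2−1} = 2·4 = 8 (Konheim–Weiss)
E.g. (2,2) → sorted (2,2): b_i ≤ 1+i ∀i, a PF.

8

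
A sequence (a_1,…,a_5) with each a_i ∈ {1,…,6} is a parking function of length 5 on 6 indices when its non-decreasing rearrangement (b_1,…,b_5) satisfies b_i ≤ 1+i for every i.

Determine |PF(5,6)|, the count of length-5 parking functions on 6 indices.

4802

|PF| = (6−5+1)·(6+1)^(5−1) = 2·2401 = 4802
E.g. (1,3,6,4,2) → sorted (1,2,3,4,6): b_i ≤ 1+i ∀i, a PF.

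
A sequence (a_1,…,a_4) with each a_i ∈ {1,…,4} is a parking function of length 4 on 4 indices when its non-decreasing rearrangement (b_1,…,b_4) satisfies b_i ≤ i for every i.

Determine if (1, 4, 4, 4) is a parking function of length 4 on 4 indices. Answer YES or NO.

Rearranged: b = (1, 4, 4, 4).
  b_1=1 ≤ 1
  b_2=4 > 2
  fails at i=2 ⇒ NO

NO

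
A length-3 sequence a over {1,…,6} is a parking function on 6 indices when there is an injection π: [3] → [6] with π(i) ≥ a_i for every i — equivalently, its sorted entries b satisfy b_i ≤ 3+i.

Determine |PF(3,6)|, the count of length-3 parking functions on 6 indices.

#PF = (6−3+1)·(6+1)^(3−1) = 4·49 = 196 (Konheim–Weiss)
One tuple (2,2,5) → sorted (2,2,5): b_i ≤ 3+i ∀i, a PF.

196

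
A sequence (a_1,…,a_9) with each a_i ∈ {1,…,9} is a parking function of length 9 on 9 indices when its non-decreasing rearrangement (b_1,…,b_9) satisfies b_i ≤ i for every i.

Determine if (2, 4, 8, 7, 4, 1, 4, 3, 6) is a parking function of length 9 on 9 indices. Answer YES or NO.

YES

Rearranged: b = (1, 2, 3, 4, 4, 4, 6, 7, 8).
  b_1=1 ≤ 1
  b_2=2 ≤ 2
  b_3=3 ≤ 3
  b_4=4 ≤ 4
  b_5=4 ≤ 5
  b_6=4 ≤ 6
  b_7=6 ≤ 7
  b_8=7 ≤ 8
  b_9=8 ≤ 9
All bounds hold ⇒ YES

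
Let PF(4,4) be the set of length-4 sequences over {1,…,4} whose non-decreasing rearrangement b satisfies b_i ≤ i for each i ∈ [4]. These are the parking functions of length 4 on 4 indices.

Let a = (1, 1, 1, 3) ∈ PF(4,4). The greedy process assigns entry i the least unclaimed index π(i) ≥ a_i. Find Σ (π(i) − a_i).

Σπ(i) = 1+…+4 = 10; Σa = 1+1+1+3 = 6; disp = 10−6 = 4.

4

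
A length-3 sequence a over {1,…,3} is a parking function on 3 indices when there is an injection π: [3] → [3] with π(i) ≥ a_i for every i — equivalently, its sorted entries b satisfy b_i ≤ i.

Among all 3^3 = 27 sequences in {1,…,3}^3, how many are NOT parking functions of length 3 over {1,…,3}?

11

|PF(3,3)| = 1·4^2 = 1×16 = 16
One tuple (3,2,3) → sorted (2,3,3): b_1=2>1, not a PF.
3^3 − 16 = 27 − 16 = 11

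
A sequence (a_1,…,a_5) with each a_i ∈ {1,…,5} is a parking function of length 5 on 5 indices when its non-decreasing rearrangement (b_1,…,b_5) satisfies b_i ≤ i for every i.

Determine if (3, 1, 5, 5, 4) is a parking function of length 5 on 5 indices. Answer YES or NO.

NO

Order a: b = (1, 3, 4, 5, 5).
  b_1=1 ≤ 1
  b_2=3 > 2
  fails at i=2 ⇒ NO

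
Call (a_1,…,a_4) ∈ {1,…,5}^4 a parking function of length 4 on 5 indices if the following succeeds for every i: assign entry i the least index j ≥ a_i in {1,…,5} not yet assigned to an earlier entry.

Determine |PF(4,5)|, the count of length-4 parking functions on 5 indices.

432

#PF = (6−4)·6^(4−1) = 2×216 = 432 (Konheim–Weiss)
Example (2,3,5,2) → sorted (2,2,3,5): b_i ≤ 1+i ∀i, a PF.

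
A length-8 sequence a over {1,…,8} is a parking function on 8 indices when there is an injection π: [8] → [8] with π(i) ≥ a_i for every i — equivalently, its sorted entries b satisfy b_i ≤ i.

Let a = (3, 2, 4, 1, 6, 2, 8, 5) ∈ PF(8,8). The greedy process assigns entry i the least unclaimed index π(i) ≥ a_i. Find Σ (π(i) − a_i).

5

Σπ = 8·9/2 = 36 (π permutes [8]); Σa = 3+2+4+1+6+2+8+5 = 31; disp = 36−31 = 5.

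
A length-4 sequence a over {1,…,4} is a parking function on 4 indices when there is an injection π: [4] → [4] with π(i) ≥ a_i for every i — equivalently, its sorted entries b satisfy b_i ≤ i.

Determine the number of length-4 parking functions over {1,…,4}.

125

#PF = (5−4)·5^(4−1) = 1·125 = 125 (Pollak)
Check (1,3,2,1) → sorted (1,1,2,3): b_i ≤ i ∀i, a PF.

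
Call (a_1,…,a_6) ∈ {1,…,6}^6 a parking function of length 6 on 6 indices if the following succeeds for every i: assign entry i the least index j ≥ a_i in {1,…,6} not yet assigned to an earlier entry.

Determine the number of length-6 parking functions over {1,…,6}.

16807

|PF(6,6)| = 1·7^5 = 1×16807 = 16807
E.g. (1,4,2,6,4,2) → sorted (1,2,2,4,4,6): b_i ≤ i ∀i, a PF.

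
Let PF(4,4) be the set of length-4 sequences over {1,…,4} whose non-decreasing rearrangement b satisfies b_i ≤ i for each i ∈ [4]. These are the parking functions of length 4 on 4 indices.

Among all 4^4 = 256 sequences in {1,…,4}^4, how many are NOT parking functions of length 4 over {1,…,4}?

|PF(4,4)| = 1·5^3 = 1×125 = 125 (Pollak)
One tuple (3,3,3,3) → sorted (3,3,3,3): b_1=3>1, not a PF.
Total 256; non-PF = 256−125 = 131

131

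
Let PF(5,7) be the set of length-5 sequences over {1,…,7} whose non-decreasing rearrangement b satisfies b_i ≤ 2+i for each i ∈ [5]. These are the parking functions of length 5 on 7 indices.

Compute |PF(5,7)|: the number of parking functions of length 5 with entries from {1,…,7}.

|PF| = (7+1−5)·(7+1)^{5−1} = 3×4096 = 12288 (Konheim–Weiss)
Example (2,2,4,3,4) → sorted (2,2,3,4,4): b_i ≤ 2+i ∀i, a PF.

12288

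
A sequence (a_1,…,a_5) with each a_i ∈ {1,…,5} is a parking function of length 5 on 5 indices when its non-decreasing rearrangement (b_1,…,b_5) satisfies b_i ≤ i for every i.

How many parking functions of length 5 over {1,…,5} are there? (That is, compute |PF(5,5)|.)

|PF| = (6−5)·6^(5−1) = 1 · 1296 = 1296 (Konheim–Weiss)
One tuple (4,2,2,1,5) → sorted (1,2,2,4,5): b_i ≤ i ∀i, a PF.

1296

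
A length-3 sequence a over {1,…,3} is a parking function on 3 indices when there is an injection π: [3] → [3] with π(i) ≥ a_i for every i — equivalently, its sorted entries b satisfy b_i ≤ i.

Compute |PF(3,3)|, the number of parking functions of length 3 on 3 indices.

16

Count = (4−3)·4^(3−1) = 1×16 = 16
One tuple (3,1,2) → sorted (1,2,3): b_i ≤ i ∀i, a PF.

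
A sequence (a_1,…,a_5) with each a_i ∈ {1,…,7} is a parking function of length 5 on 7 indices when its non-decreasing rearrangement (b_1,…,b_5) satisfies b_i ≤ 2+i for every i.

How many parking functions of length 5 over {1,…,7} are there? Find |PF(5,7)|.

12288

#PF = (7−5+1)·(7+1)^(5−1) = 3×4096 = 12288 (Konheim–Weiss)
Check (4,4,1,3,7) → sorted (1,3,4,4,7): b_i ≤ 2+i ∀i, a PF.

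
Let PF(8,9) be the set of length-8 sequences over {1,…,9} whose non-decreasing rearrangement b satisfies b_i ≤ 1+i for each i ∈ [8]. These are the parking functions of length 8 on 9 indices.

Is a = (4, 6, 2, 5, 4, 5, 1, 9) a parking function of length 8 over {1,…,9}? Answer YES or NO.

YES

Order a: b = (1, 2, 4, 4, 5, 5, 6, 9).
  b_1=1 ≤ 2
  b_2=2 ≤ 3
  b_3=4 ≤ 4
  b_4=4 ≤ 5
  b_5=5 ≤ 6
  b_6=5 ≤ 7
  b_7=6 ≤ 8
  b_8=9 ≤ 9
All bounds hold ⇒ YES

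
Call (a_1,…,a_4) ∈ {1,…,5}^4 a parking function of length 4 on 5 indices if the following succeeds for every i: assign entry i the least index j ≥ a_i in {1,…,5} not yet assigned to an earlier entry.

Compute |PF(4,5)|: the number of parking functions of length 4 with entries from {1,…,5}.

432

#PF = (5−4+1)·(5+1)^(4−1) = 2·216 = 432
One tuple (4,3,5,1) → sorted (1,3,4,5): b_i ≤ 1+i ∀i, a PF.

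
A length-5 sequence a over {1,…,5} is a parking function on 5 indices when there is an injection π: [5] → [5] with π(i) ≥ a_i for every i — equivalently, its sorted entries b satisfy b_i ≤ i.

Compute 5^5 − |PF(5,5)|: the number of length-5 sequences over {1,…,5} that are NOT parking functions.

1829

#PF = (5−5+1)·(5+1)^(5−1) = 1 · 1296 = 1296 (Konheim–Weiss)
Check (4,5,5,5,2) → sorted (2,4,5,5,5): b_1=2>1, not a PF.
So 3125 − 1296 = 1829 fail.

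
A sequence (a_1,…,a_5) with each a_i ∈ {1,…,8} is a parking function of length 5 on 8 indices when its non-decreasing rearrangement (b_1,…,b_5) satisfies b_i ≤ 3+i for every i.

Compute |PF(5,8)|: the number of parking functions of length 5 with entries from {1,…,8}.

26244

|PF(5,8)| = 4·9^4 = 4×6561 = 26244 [KW]
Example (2,5,1,8,6) → sorted (1,2,5,6,8): b_i ≤ 3+i ∀i, a PF.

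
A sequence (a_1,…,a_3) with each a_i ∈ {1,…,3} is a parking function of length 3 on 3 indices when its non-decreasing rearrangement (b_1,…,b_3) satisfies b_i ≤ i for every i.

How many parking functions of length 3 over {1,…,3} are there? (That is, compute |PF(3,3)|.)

|PF| = (4−3)·4^(3−1) = 1 · 16 = 16 (Pollak)
Check (3,2,1) → sorted (1,2,3): b_i ≤ i ∀i, a PF.

16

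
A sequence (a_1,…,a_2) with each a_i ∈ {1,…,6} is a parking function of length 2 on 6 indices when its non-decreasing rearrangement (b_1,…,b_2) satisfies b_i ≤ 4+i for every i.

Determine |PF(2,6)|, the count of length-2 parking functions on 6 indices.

35

|PF(2,6)| = 5·7^1 = 5 · 7 = 35 [KW]
Check (5,1) → sorted (1,5): b_i ≤ 4+i ∀i, a PF.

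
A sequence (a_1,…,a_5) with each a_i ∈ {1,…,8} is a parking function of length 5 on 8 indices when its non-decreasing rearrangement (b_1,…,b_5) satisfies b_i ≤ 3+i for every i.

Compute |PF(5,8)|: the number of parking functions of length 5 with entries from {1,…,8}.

26244

|PF| = (8−5+1)·(8+1)^(5−1) = 4×6561 = 26244 [KW]
One tuple (8,2,1,4,2) → sorted (1,2,2,4,8): b_i ≤ 3+i ∀i, a PF.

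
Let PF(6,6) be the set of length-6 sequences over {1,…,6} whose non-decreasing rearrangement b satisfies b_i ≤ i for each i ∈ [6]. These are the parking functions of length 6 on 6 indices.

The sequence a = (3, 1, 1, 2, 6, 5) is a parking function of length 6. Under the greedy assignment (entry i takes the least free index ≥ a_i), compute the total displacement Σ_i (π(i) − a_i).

3

Σπ = 21 ({1..6} each once); Σa = 3+1+1+2+6+5 = 18; disp = 21−18 = 3.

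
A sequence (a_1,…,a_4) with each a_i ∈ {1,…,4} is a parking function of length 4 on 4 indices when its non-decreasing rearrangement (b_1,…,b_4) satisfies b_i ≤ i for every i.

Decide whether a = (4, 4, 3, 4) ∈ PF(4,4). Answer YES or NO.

Sorted: b = (3, 4, 4, 4).
  b_1=3 > 1
  fails at i=1 ⇒ NO

NO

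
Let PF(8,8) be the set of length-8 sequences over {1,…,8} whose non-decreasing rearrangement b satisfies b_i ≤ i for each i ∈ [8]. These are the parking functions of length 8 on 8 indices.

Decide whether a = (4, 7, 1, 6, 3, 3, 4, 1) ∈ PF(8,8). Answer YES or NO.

YES

Order a: b = (1, 1, 3, 3, 4, 4, 6, 7).
  b_1=1 ≤ 1
  b_2=1 ≤ 2
  b_3=3 ≤ 3
  b_4=3 ≤ 4
  b_5=4 ≤ 5
  b_6=4 ≤ 6
  b_7=6 ≤ 7
  b_8=7 ≤ 8
All bounds hold ⇒ YES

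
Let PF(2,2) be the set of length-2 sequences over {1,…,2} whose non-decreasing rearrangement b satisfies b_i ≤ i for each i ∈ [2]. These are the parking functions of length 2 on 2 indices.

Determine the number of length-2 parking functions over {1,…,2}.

3

Count = (2−2+1)·(2+1)^(2−1) = 1 · 3 = 3
Check (1,1) → sorted (1,1): b_i ≤ i ∀i, a PF.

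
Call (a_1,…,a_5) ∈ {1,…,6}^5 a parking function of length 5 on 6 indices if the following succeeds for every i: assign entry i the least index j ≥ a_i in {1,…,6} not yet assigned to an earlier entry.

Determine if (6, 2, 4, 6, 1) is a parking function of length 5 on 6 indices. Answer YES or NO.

Sorted: b = (1, 2, 4, 6, 6).
  b_1=1 ≤ 2
  b_2=2 ≤ 3
  b_3=4 ≤ 4
  b_4=6 > 5
  fails at i=4 ⇒ NO

NO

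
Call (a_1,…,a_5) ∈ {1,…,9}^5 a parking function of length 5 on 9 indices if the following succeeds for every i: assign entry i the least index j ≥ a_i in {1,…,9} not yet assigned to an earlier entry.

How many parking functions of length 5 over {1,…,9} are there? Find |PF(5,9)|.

50000

|PF(5,9)| = (10−5)·10^(5−1) = 5 · 10000 = 50000 (Konheim–Weiss)
One tuple (9,1,2,3,6) → sorted (1,2,3,6,9): b_i ≤ 4+i ∀i, a PF.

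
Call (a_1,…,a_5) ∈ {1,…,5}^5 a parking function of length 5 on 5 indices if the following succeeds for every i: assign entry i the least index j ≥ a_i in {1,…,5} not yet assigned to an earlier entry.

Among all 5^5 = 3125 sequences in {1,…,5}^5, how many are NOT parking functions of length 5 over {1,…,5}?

1829

Count = (5+1−5)·(5+1)^{5−1} = 1 · 1296 = 1296 (Konheim–Weiss)
One tuple (3,3,5,3,4) → sorted (3,3,3,4,5): b_1=3>1, not a PF.
Total 3125; non-PF = 3125−1296 = 1829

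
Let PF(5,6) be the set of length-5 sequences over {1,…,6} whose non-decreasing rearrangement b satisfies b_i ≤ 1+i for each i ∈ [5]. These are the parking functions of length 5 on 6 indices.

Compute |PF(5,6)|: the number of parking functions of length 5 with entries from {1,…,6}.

4802

|PF| = 2·7^4 = 2·2401 = 4802 [KW]
Example (2,1,4,3,3) → sorted (1,2,3,3,4): b_i ≤ 1+i ∀i, a PF.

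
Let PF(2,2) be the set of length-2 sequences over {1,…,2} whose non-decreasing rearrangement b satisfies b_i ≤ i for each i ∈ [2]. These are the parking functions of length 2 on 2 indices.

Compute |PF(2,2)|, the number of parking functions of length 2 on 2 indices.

Count = 1·3^1 = 1×3 = 3 (Pollak)
Check (1,2) → sorted (1,2): b_i ≤ i ∀i, a PF.

3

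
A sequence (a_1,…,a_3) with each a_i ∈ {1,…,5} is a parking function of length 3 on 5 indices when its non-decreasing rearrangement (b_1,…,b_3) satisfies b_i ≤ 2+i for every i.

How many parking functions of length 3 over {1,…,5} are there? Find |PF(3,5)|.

|PF(3,5)| = (6−3)·6^(3−1) = 3·36 = 108 (Pollak)
One tuple (2,1,3) → sorted (1,2,3): b_i ≤ 2+i ∀i, a PF.

108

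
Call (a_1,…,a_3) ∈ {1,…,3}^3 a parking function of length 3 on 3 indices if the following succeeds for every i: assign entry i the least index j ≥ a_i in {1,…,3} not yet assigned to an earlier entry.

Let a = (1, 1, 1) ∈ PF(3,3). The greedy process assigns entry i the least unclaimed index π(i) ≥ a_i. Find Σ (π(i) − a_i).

3

Σπ = 6 ({1..3} each once); Σa = 1+1+1 = 3; disp = 6−3 = 3.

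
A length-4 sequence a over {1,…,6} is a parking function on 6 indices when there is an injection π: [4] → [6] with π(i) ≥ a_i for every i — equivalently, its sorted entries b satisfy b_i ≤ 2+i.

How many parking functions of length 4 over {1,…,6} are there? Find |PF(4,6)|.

1029

|PF| = (6+1−4)·(6+1)^{4−1} = 3 · 343 = 1029 [KW]
E.g. (6,2,4,3) → sorted (2,3,4,6): b_i ≤ 2+i ∀i, a PF.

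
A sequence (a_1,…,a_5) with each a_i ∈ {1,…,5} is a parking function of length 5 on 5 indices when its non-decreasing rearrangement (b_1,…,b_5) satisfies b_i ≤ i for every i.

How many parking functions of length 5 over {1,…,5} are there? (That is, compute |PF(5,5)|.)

1296

#PF = (5−5+1)·(5+1)^(5−1) = 1·1296 = 1296 (Pollak)
One tuple (2,4,2,1,2) → sorted (1,2,2,2,4): b_i ≤ i ∀i, a PF.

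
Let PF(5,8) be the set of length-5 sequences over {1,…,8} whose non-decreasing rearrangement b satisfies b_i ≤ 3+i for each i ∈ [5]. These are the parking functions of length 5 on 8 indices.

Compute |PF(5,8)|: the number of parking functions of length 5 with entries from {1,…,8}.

|PF| = (9−5)·9^(5−1) = 4×6561 = 26244
Example (4,4,2,3,1) → sorted (1,2,3,4,4): b_i ≤ 3+i ∀i, a PF.

26244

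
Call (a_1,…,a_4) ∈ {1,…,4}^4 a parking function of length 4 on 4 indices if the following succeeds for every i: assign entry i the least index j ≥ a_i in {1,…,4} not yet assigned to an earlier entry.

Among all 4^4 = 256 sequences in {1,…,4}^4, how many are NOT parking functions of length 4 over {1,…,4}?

#PF = (5−4)·5^(4−1) = 1·125 = 125 (Pollak)
Check (3,2,3,4) → sorted (2,3,3,4): b_1=2>1, not a PF.
So 256 − 125 = 131 fail.

131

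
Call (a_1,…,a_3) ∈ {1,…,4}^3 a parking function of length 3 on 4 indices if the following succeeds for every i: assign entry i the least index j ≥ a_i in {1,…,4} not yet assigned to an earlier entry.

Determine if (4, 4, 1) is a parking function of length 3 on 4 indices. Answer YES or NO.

NO

Sorted: b = (1, 4, 4).
  b_1=1 ≤ 2
  b_2=4 > 3
  fails at i=2 ⇒ NO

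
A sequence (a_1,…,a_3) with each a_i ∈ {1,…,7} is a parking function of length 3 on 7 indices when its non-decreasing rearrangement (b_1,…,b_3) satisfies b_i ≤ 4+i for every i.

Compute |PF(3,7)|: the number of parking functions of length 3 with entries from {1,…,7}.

#PF = (8−3)·8^(3−1) = 5 · 64 = 320 (Konheim–Weiss)
E.g. (4,3,5) → sorted (3,4,5): b_i ≤ 4+i ∀i, a PF.

320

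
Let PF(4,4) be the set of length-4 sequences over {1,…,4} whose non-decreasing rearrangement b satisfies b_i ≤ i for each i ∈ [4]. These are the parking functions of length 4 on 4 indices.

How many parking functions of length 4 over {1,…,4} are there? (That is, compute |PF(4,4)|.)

#PF = 1·5^3 = 1×125 = 125 (Konheim–Weiss)
E.g. (2,2,1,4) → sorted (1,2,2,4): b_i ≤ i ∀i, a PF.

125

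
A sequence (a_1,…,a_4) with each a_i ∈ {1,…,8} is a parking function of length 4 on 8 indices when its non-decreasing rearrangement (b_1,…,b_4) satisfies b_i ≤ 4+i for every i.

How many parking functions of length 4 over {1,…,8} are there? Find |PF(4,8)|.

Count = (8−4+1)·(8+1)^(4−1) = 5 · 729 = 3645 [KW]
E.g. (3,2,1,2) → sorted (1,2,2,3): b_i ≤ 4+i ∀i, a PF.

3645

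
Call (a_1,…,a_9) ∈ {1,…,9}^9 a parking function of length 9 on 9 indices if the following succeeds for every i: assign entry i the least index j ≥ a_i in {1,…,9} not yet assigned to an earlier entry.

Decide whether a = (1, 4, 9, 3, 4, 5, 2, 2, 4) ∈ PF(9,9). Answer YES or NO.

YES

Order a: b = (1, 2, 2, 3, 4, 4, 4, 5, 9).
  b_1=1 ≤ 1
  b_2=2 ≤ 2
  b_3=2 ≤ 3
  b_4=3 ≤ 4
  b_5=4 ≤ 5
  b_6=4 ≤ 6
  b_7=4 ≤ 7
  b_8=5 ≤ 8
  b_9=9 ≤ 9
All bounds hold ⇒ YES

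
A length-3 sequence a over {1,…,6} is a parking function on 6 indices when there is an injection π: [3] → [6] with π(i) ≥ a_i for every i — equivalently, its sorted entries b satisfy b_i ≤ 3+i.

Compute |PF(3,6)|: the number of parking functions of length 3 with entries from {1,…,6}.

196

Count = (7−3)·7^(3−1) = 4×49 = 196
Example (6,2,4) → sorted (2,4,6): b_i ≤ 3+i ∀i, a PF.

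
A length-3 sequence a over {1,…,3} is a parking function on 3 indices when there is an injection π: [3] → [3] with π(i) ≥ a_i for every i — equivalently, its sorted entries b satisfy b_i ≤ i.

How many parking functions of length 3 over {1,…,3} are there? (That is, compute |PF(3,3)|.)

16

Count = (4−3)·4^(3−1) = 1×16 = 16 [KW]
One tuple (3,2,1) → sorted (1,2,3): b_i ≤ i ∀i, a PF.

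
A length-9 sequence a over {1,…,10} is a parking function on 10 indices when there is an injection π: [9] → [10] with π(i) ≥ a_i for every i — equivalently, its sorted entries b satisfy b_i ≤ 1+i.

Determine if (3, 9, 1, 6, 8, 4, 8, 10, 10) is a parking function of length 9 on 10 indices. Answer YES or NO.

NO

Order a: b = (1, 3, 4, 6, 8, 8, 9, 10, 10).
  b_1=1 ≤ 2
  b_2=3 ≤ 3
  b_3=4 ≤ 4
  b_4=6 > 5
  fails at i=4 ⇒ NO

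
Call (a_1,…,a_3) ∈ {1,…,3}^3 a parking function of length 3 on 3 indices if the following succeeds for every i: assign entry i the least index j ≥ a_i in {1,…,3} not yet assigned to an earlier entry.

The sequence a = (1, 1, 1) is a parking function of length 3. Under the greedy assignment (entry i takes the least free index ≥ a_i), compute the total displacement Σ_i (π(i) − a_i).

Σπ(i) = 1+…+3 = 6; Σa = 1+1+1 = 3; disp = 6−3 = 3.

3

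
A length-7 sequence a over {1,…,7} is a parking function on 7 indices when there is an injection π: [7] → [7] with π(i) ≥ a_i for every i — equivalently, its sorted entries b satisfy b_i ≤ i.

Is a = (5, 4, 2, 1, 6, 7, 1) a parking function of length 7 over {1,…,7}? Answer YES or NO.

YES

Sorted: b = (1, 1, 2, 4, 5, 6, 7).
  b_1=1 ≤ 1
  b_2=1 ≤ 2
  b_3=2 ≤ 3
  b_4=4 ≤ 4
  b_5=5 ≤ 5
  b_6=6 ≤ 6
  b_7=7 ≤ 7
All bounds hold ⇒ YES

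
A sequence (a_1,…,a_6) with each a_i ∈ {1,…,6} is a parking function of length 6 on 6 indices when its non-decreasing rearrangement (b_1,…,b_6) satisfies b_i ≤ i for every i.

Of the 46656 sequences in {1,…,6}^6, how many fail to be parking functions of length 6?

|PF(6,6)| = (6−6+1)·(6+1)^(6−1) = 1×16807 = 16807 [KW]
Example (6,6,6,5,3,1) → sorted (1,3,5,6,6,6): b_2=3>2, not a PF.
6^6 − 16807 = 46656 − 16807 = 29849

29849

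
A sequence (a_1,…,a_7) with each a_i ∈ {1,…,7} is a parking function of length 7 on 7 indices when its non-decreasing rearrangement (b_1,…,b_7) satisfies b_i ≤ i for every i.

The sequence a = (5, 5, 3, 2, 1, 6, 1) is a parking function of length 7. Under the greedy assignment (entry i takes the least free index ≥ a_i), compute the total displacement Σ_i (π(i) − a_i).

5

Σπ(i) = 1+…+7 = 28; Σa = 5+5+3+2+1+6+1 = 23; disp = 28−23 = 5.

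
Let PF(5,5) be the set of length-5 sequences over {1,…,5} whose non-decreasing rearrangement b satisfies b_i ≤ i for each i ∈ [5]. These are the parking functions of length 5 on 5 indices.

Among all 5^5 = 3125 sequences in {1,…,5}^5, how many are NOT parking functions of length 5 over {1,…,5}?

|PF(5,5)| = (6−5)·6^(5−1) = 1·1296 = 1296 [KW]
E.g. (3,2,4,4,3) → sorted (2,3,3,4,4): b_1=2>1, not a PF.
So 3125 − 1296 = 1829 fail.

1829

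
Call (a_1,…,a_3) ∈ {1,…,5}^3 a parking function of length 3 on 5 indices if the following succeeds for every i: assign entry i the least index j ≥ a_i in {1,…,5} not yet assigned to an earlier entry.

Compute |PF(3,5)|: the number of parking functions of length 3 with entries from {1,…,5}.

108

|PF| = (5+1−3)·(5+1)^{3−1} = 3×36 = 108
One tuple (5,3,1) → sorted (1,3,5): b_i ≤ 2+i ∀i, a PF.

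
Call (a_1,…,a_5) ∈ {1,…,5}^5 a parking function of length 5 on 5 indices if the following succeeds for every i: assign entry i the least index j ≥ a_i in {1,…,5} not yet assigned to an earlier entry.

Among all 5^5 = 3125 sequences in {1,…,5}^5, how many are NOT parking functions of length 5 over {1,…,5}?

|PF(5,5)| = 1·6^4 = 1·1296 = 1296 (Konheim–Weiss)
Check (5,1,5,3,3) → sorted (1,3,3,5,5): b_2=3>2, not a PF.
So 3125 − 1296 = 1829 fail.

1829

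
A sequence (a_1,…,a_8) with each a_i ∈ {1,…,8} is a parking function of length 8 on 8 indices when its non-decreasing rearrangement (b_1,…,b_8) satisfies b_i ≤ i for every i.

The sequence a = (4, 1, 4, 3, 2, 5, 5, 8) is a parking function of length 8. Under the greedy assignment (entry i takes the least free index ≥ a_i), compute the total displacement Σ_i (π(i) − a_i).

4

Σπ = 8·9/2 = 36 (π permutes [8]); Σa = 4+1+4+3+2+5+5+8 = 32; disp = 36−32 = 4.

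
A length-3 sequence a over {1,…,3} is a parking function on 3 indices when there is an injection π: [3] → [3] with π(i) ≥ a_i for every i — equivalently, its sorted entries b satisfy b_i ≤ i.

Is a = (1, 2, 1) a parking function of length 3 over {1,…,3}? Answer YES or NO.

Sorted: b = (1, 1, 2).
  b_1=1 ≤ 1
  b_2=1 ≤ 2
  b_3=2 ≤ 3
All bounds hold ⇒ YES

YES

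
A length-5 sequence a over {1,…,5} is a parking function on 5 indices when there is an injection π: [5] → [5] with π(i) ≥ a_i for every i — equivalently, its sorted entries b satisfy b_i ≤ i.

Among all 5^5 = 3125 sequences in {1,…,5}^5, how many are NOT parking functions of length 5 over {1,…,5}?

|PF| = (6−5)·6^(5−1) = 1·1296 = 1296
Example (5,3,5,1,3) → sorted (1,3,3,5,5): b_2=3>2, not a PF.
5^5 − 1296 = 3125 − 1296 = 1829

1829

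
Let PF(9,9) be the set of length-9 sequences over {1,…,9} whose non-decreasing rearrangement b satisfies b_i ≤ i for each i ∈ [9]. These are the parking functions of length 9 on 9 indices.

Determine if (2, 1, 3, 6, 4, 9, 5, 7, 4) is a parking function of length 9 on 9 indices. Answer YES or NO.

YES

Rearranged: b = (1, 2, 3, 4, 4, 5, 6, 7, 9).
  b_1=1 ≤ 1
  b_2=2 ≤ 2
  b_3=3 ≤ 3
  b_4=4 ≤ 4
  b_5=4 ≤ 5
  b_6=5 ≤ 6
  b_7=6 ≤ 7
  b_8=7 ≤ 8
  b_9=9 ≤ 9
All bounds hold ⇒ YES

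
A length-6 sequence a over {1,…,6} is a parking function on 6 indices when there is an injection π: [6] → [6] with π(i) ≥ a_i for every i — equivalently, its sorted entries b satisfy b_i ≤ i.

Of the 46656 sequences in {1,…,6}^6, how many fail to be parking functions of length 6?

29849

|PF| = (7−6)·7^(6−1) = 1 · 16807 = 16807 (Konheim–Weiss)
Example (4,5,6,6,5,4) → sorted (4,4,5,5,6,6): b_1=4>1, not a PF.
So 46656 − 16807 = 29849 fail.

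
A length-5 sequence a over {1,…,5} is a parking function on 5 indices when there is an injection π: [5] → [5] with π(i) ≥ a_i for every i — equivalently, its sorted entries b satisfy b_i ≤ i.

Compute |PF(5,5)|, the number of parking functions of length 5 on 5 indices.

1296

Count = (6−5)·6^(5−1) = 1·1296 = 1296 (Konheim–Weiss)
E.g. (5,3,1,3,1) → sorted (1,1,3,3,5): b_i ≤ i ∀i, a PF.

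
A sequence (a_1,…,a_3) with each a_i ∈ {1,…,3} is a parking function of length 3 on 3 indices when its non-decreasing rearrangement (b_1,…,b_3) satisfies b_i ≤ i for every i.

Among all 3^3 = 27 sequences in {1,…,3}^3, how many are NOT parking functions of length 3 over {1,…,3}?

11

#PF = 1·4^2 = 1 · 16 = 16 (Pollak)
Check (2,2,2) → sorted (2,2,2): b_1=2>1, not a PF.
So 27 − 16 = 11 fail.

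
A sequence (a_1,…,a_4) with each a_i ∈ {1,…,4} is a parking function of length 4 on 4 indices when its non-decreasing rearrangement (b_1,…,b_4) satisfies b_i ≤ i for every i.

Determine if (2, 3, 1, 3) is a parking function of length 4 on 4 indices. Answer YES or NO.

YES

Order a: b = (1, 2, 3, 3).
  b_1=1 ≤ 1
  b_2=2 ≤ 2
  b_3=3 ≤ 3
  b_4=3 ≤ 4
All bounds hold ⇒ YES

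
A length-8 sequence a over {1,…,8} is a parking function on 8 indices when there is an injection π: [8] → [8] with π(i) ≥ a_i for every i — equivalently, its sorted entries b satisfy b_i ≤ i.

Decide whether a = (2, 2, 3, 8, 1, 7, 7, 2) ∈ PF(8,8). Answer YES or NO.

NO

Order a: b = (1, 2, 2, 2, 3, 7, 7, 8).
  b_1=1 ≤ 1
  b_2=2 ≤ 2
  b_3=2 ≤ 3
  b_4=2 ≤ 4
  b_5=3 ≤ 5
  b_6=7 > 6
  fails at i=6 ⇒ NO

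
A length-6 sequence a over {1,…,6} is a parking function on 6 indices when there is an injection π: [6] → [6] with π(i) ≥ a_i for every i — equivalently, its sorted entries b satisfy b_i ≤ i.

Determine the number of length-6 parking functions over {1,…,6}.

|PF(6,6)| = (7−6)·7^(6−1) = 1 · 16807 = 16807 [KW]
Example (2,4,1,3,5,6) → sorted (1,2,3,4,5,6): b_i ≤ i ∀i, a PF.

16807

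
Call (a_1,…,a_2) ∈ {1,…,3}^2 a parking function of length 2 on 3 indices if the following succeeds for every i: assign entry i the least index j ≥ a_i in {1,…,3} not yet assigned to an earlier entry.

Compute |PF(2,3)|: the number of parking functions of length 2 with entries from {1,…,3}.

8

|PF(2,3)| = (3−2+1)·(3+1)^(2−1) = 2 · 4 = 8
Example (2,3) → sorted (2,3): b_i ≤ 1+i ∀i, a PF.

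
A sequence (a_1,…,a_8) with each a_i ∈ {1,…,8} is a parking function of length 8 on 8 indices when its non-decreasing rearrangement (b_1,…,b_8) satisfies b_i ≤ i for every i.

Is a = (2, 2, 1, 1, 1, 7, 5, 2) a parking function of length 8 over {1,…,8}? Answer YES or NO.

YES

Rearranged: b = (1, 1, 1, 2, 2, 2, 5, 7).
  b_1=1 ≤ 1
  b_2=1 ≤ 2
  b_3=1 ≤ 3
  b_4=2 ≤ 4
  b_5=2 ≤ 5
  b_6=2 ≤ 6
  b_7=5 ≤ 7
  b_8=7 ≤ 8
All bounds hold ⇒ YES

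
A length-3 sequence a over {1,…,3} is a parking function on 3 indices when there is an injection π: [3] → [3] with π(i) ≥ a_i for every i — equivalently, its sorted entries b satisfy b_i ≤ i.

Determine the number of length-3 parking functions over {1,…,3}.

16

|PF| = 1·4^2 = 1×16 = 16 (Pollak)
Check (2,1,2) → sorted (1,2,2): b_i ≤ i ∀i, a PF.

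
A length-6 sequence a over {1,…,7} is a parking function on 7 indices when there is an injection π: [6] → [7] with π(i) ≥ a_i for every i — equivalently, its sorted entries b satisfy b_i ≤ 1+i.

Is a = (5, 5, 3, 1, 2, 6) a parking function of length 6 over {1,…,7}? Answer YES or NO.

Order a: b = (1, 2, 3, 5, 5, 6).
  b_1=1 ≤ 2
  b_2=2 ≤ 3
  b_3=3 ≤ 4
  b_4=5 ≤ 5
  b_5=5 ≤ 6
  b_6=6 ≤ 7
All bounds hold ⇒ YES

YES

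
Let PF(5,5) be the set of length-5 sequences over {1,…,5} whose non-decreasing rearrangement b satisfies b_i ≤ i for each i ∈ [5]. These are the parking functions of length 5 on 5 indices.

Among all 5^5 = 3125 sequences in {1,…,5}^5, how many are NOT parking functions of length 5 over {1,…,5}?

1829

|PF| = (5−5+1)·(5+1)^(5−1) = 1 · 1296 = 1296 (Konheim–Weiss)
Example (2,3,5,3,5) → sorted (2,3,3,5,5): b_1=2>1, not a PF.
So 3125 − 1296 = 1829 fail.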